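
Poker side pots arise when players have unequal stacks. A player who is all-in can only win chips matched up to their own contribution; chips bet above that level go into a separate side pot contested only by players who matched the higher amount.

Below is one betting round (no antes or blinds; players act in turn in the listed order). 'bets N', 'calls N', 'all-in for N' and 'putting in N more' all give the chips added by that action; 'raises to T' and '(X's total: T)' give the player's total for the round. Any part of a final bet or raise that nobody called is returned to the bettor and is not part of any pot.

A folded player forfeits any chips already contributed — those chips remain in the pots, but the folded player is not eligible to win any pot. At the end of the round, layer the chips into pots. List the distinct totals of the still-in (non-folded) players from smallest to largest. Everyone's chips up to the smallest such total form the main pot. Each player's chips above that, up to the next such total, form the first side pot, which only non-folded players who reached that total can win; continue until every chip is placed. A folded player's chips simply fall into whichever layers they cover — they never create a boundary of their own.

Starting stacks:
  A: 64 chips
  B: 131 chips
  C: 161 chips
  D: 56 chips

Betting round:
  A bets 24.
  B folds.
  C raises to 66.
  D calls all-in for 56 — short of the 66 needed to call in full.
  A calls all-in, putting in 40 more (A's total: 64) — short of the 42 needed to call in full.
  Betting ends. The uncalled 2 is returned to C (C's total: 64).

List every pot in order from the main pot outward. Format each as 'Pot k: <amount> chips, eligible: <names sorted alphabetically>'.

Pot 1: 168 chips, eligible: A, C, D
Pot 2: 16 chips, eligible: A, C

Derivation:
Contributions (after 2 returned to C): A=64, C=64, D=56
Folded: B
Pot levels (distinct totals of non-folded players): 56, 64
Layer 1-56: 56 each from A, C, D = 56*3 = 168 chips; eligible A, C, D
Layer 57-64: 8 each from A, C = 8*2 = 16 chips; eligible A, C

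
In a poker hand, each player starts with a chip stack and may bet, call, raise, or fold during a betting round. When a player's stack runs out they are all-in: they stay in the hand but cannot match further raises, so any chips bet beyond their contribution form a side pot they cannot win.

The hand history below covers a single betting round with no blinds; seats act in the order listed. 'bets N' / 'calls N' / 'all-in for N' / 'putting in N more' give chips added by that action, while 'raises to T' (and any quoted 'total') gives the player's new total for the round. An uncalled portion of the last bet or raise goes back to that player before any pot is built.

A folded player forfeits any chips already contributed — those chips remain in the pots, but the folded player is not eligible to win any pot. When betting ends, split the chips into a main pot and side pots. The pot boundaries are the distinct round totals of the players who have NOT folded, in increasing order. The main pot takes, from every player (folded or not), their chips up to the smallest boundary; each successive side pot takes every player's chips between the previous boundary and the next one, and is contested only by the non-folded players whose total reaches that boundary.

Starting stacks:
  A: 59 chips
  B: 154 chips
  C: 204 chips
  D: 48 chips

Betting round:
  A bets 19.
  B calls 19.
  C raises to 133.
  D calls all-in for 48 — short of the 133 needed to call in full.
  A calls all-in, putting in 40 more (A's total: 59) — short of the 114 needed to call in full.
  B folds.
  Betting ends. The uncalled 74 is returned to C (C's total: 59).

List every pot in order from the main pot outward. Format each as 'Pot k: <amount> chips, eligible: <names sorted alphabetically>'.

Contributions (after 74 returned to C): A=59, B=19, C=59, D=48
Folded: B
Pot levels (distinct totals of non-folded players): 48, 59
Layer 1-48: A 48 + B 19 + C 48 + D 48 = 163 chips; eligible A, C, D
Layer 49-59: 11 each from A, C = 11*2 = 22 chips; eligible A, C

Pot 1: 163 chips, eligible: A, C, D
Pot 2: 22 chips, eligible: A, C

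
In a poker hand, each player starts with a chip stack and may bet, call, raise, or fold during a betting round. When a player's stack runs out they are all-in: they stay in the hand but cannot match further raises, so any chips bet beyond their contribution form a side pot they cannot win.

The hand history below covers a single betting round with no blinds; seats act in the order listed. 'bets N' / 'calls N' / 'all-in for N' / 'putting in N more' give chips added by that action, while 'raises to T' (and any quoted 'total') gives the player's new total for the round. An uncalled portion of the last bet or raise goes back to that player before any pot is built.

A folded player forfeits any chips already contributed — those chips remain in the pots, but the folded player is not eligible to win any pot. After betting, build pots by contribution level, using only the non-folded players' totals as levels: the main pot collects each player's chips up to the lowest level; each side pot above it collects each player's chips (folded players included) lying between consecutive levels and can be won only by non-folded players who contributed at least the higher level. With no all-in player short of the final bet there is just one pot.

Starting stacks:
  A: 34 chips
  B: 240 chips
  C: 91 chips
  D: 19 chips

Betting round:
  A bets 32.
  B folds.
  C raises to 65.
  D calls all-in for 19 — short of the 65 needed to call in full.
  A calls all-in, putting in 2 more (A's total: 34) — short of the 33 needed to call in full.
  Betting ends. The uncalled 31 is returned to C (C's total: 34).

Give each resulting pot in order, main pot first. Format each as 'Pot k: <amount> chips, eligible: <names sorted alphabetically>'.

Contributions (after 31 returned to C): A=34, C=34, D=19
Folded: B
Pot levels (distinct totals of non-folded players): 19, 34
Layer 1-19: 19 each from A, C, D = 19*3 = 57 chips; eligible A, C, D
Layer 20-34: 15 each from A, C = 15*2 = 30 chips; eligible A, C

Pot 1: 57 chips, eligible: A, C, D
Pot 2: 30 chips, eligible: A, C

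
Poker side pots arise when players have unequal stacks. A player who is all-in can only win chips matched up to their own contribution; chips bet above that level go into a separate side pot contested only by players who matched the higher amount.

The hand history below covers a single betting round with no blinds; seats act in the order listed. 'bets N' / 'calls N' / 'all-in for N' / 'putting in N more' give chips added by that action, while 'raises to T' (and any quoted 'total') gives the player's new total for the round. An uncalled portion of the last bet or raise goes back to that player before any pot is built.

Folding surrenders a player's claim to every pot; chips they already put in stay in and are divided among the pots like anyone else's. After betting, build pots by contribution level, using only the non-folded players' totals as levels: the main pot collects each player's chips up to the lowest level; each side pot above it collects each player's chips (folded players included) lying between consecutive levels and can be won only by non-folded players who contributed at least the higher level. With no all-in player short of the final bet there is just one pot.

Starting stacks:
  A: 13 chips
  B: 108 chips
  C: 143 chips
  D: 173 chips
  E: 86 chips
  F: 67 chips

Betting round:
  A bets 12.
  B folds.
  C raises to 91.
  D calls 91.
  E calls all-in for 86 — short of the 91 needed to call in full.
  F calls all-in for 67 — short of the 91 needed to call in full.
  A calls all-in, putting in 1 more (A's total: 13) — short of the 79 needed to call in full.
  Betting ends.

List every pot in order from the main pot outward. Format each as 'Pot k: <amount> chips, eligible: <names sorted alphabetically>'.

Contributions: A=13, C=91, D=91, E=86, F=67
Folded: B
Pot levels (distinct totals of non-folded players): 13, 67, 86, 91
Layer 1-13: 13 each from A, C, D, E, F = 13*5 = 65 chips; eligible A, C, D, E, F
Layer 14-67: 54 each from C, D, E, F = 54*4 = 216 chips; eligible C, D, E, F
Layer 68-86: 19 each from C, D, E = 19*3 = 57 chips; eligible C, D, E
Layer 87-91: 5 each from C, D = 5*2 = 10 chips; eligible C, D

Pot 1: 65 chips, eligible: A, C, D, E, F
Pot 2: 216 chips, eligible: C, D, E, F
Pot 3: 57 chips, eligible: C, D, E
Pot 4: 10 chips, eligible: C, D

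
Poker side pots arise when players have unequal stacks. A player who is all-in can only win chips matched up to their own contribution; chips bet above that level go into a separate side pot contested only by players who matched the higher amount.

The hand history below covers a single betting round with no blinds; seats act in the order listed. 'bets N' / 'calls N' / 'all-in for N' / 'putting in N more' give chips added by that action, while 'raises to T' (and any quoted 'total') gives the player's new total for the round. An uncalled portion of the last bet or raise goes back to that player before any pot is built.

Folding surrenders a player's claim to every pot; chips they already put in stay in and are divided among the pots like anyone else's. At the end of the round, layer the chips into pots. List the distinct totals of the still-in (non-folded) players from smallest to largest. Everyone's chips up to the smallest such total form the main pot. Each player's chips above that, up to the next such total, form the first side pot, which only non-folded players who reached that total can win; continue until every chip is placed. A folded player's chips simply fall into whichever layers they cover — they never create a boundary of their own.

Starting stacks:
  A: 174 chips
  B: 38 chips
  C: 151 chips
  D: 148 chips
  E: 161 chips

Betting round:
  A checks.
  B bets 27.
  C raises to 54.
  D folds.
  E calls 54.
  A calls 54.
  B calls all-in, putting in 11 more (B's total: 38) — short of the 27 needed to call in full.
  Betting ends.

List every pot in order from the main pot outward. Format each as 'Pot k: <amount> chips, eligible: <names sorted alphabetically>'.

Contributions: A=54, B=38, C=54, E=54
Folded: D
Pot levels (distinct totals of non-folded players): 38, 54
Layer 1-38: 38 each from A, B, C, E = 38*4 = 152 chips; eligible A, B, C, E
Layer 39-54: 16 each from A, C, E = 16*3 = 48 chips; eligible A, C, E

Pot 1: 152 chips, eligible: A, B, C, E
Pot 2: 48 chips, eligible: A, C, E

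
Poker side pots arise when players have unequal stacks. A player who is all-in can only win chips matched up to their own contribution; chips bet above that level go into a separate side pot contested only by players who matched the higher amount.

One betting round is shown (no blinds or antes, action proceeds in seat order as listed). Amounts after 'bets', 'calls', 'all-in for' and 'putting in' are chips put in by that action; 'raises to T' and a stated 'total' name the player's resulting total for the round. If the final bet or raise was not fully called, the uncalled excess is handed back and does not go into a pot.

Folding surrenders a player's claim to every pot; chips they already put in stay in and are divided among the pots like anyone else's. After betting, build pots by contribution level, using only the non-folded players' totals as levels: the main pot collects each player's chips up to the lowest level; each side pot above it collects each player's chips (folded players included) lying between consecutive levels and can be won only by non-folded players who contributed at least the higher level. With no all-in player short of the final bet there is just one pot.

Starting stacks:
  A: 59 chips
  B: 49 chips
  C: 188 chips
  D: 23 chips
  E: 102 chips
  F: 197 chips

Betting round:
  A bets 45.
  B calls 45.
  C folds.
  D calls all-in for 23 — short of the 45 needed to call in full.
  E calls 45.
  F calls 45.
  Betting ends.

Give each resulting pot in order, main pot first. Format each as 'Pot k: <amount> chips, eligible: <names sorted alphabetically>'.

Pot 1: 115 chips, eligible: A, B, D, E, F
Pot 2: 88 chips, eligible: A, B, E, F

Derivation:
Contributions: A=45, B=45, D=23, E=45, F=45
Folded: C
Pot levels (distinct totals of non-folded players): 23, 45
Layer 1-23: 23 each from A, B, D, E, F = 23*5 = 115 chips; eligible A, B, D, E, F
Layer 24-45: 22 each from A, B, E, F = 22*4 = 88 chips; eligible A, B, E, F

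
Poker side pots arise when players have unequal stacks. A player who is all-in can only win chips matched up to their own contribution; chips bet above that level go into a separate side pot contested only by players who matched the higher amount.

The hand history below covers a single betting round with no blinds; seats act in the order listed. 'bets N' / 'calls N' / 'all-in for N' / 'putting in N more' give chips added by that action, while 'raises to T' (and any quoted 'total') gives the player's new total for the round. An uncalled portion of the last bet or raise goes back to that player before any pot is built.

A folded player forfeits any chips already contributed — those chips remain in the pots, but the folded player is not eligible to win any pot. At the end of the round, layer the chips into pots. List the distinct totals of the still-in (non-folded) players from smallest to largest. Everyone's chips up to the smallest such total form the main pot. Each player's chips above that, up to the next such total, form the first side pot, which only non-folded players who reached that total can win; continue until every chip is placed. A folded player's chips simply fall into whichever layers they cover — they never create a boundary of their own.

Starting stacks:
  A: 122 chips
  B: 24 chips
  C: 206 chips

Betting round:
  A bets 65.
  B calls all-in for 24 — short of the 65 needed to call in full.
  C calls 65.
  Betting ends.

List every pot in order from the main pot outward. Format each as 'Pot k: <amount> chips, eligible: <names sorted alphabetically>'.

Pot 1: 72 chips, eligible: A, B, C
Pot 2: 82 chips, eligible: A, C

Derivation:
Contributions: A=65, B=24, C=65
Pot levels (distinct totals of non-folded players): 24, 65
Layer 1-24: 24 each from A, B, C = 24*3 = 72 chips; eligible A, B, C
Layer 25-65: 41 each from A, C = 41*2 = 82 chips; eligible A, C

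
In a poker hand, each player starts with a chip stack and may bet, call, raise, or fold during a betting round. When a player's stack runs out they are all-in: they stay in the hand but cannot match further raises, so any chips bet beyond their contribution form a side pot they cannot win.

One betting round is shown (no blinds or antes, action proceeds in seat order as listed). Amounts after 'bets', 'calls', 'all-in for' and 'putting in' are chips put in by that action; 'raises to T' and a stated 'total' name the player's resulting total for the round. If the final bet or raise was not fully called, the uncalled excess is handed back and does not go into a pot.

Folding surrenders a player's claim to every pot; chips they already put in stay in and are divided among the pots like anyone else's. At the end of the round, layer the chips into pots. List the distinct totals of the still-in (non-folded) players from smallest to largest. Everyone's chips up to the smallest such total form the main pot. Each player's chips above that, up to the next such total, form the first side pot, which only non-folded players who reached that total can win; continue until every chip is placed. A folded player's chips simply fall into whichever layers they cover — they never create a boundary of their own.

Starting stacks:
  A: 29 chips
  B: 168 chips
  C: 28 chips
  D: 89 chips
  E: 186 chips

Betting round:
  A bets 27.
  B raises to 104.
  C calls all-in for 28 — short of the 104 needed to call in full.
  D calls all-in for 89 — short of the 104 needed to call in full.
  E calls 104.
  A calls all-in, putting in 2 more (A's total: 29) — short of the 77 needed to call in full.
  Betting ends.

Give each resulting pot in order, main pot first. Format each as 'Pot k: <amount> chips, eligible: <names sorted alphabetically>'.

Contributions: A=29, B=104, C=28, D=89, E=104
Pot levels (distinct totals of non-folded players): 28, 29, 89, 104
Layer 1-28: 28 each from A, B, C, D, E = 28*5 = 140 chips; eligible A, B, C, D, E
Layer 29-29: 1 each from A, B, D, E = 1*4 = 4 chips; eligible A, B, D, E
Layer 30-89: 60 each from B, D, E = 60*3 = 180 chips; eligible B, D, E
Layer 90-104: 15 each from B, E = 15*2 = 30 chips; eligible B, E

Pot 1: 140 chips, eligible: A, B, C, D, E
Pot 2: 4 chips, eligible: A, B, D, E
Pot 3: 180 chips, eligible: B, D, E
Pot 4: 30 chips, eligible: B, E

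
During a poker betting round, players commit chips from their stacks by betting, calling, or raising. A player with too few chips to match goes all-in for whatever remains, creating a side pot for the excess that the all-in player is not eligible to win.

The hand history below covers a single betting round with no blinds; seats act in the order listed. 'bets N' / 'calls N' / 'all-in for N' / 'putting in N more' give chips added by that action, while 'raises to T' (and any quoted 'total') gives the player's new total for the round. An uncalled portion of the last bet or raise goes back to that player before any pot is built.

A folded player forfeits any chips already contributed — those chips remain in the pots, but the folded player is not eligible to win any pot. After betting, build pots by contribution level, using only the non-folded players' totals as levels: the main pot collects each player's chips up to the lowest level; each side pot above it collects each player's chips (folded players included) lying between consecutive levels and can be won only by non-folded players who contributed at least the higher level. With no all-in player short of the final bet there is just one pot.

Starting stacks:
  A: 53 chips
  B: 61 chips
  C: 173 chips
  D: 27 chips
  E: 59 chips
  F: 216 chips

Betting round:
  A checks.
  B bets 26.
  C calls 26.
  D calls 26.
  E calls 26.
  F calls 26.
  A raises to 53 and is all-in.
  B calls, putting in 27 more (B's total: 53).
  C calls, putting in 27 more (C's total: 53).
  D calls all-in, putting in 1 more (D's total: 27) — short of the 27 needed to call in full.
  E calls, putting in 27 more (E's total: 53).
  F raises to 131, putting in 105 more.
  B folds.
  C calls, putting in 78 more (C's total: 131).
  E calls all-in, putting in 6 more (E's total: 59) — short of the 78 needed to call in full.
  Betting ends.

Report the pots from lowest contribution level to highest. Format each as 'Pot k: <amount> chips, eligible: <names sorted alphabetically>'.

Pot 1: 162 chips, eligible: A, C, D, E, F
Pot 2: 130 chips, eligible: A, C, E, F
Pot 3: 18 chips, eligible: C, E, F
Pot 4: 144 chips, eligible: C, F

Derivation:
Contributions: A=53, B=53, C=131, D=27, E=59, F=131
Folded: B
Pot levels (distinct totals of non-folded players): 27, 53, 59, 131
Layer 1-27: 27 each from A, B, C, D, E, F = 27*6 = 162 chips; eligible A, C, D, E, F
Layer 28-53: 26 each from A, B, C, E, F = 26*5 = 130 chips; eligible A, C, E, F
Layer 54-59: 6 each from C, E, F = 6*3 = 18 chips; eligible C, E, F
Layer 60-131: 72 each from C, F = 72*2 = 144 chips; eligible C, F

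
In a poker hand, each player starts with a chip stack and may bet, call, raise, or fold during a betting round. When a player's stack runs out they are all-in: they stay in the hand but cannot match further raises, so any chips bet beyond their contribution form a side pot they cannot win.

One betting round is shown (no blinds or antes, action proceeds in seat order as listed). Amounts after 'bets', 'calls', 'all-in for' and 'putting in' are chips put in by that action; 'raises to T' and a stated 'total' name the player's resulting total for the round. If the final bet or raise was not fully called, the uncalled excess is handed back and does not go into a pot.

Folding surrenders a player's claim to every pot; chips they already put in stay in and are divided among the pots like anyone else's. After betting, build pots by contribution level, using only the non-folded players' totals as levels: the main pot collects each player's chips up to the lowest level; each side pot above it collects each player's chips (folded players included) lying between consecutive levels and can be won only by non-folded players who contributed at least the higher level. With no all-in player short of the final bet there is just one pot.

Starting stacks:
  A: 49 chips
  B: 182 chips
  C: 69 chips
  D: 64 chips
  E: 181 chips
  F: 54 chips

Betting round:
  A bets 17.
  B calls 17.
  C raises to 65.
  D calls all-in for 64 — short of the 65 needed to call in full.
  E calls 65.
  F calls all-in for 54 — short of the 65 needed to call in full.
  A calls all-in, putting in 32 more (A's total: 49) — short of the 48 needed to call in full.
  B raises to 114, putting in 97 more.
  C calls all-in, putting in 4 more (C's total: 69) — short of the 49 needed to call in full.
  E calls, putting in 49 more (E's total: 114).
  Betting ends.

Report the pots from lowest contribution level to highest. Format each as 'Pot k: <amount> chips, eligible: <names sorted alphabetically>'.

Contributions: A=49, B=114, C=69, D=64, E=114, F=54
Pot levels (distinct totals of non-folded players): 49, 54, 64, 69, 114
Layer 1-49: 49 each from A, B, C, D, E, F = 49*6 = 294 chips; eligible A, B, C, D, E, F
Layer 50-54: 5 each from B, C, D, E, F = 5*5 = 25 chips; eligible B, C, D, E, F
Layer 55-64: 10 each from B, C, D, E = 10*4 = 40 chips; eligible B, C, D, E
Layer 65-69: 5 each from B, C, E = 5*3 = 15 chips; eligible B, C, E
Layer 70-114: 45 each from B, E = 45*2 = 90 chips; eligible B, E

Pot 1: 294 chips, eligible: A, B, C, D, E, F
Pot 2: 25 chips, eligible: B, C, D, E, F
Pot 3: 40 chips, eligible: B, C, D, E
Pot 4: 15 chips, eligible: B, C, E
Pot 5: 90 chips, eligible: B, E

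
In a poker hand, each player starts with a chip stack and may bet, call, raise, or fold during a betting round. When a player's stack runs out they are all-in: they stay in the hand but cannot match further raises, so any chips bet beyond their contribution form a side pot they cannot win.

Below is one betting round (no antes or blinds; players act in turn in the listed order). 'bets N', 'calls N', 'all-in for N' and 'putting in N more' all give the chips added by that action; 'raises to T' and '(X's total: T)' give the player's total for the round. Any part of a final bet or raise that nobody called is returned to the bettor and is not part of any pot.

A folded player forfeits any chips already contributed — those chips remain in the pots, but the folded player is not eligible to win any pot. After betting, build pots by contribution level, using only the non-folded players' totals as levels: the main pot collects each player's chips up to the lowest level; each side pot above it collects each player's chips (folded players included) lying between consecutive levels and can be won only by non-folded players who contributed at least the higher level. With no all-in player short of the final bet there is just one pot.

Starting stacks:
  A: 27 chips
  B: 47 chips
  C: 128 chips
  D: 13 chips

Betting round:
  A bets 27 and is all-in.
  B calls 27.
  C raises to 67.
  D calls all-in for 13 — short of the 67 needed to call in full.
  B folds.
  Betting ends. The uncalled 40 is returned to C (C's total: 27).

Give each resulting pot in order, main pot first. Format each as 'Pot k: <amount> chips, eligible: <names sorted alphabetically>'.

Contributions (after 40 returned to C): A=27, B=27, C=27, D=13
Folded: B
Pot levels (distinct totals of non-folded players): 13, 27
Layer 1-13: 13 each from A, B, C, D = 13*4 = 52 chips; eligible A, C, D
Layer 14-27: 14 each from A, B, C = 14*3 = 42 chips; eligible A, C

Pot 1: 52 chips, eligible: A, C, D
Pot 2: 42 chips, eligible: A, C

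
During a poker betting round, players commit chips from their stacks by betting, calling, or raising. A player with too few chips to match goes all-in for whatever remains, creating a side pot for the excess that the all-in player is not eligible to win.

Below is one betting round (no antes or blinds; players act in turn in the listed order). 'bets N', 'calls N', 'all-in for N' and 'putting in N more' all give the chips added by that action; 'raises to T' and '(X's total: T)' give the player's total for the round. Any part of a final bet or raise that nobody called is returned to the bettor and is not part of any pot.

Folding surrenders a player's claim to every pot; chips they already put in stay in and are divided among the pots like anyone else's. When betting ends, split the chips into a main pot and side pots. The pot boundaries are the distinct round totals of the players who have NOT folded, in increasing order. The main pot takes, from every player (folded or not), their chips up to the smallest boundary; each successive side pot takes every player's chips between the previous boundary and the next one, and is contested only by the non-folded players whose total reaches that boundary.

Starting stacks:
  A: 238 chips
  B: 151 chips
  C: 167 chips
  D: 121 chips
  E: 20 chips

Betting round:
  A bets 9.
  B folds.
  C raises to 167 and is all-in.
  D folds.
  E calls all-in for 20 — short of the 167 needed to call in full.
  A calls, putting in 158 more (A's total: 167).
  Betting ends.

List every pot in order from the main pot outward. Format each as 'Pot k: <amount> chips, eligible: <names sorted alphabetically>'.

Contributions: A=167, C=167, E=20
Folded: B, D
Pot levels (distinct totals of non-folded players): 20, 167
Layer 1-20: 20 each from A, C, E = 20*3 = 60 chips; eligible A, C, E
Layer 21-167: 147 each from A, C = 147*2 = 294 chips; eligible A, C

Pot 1: 60 chips, eligible: A, C, E
Pot 2: 294 chips, eligible: A, C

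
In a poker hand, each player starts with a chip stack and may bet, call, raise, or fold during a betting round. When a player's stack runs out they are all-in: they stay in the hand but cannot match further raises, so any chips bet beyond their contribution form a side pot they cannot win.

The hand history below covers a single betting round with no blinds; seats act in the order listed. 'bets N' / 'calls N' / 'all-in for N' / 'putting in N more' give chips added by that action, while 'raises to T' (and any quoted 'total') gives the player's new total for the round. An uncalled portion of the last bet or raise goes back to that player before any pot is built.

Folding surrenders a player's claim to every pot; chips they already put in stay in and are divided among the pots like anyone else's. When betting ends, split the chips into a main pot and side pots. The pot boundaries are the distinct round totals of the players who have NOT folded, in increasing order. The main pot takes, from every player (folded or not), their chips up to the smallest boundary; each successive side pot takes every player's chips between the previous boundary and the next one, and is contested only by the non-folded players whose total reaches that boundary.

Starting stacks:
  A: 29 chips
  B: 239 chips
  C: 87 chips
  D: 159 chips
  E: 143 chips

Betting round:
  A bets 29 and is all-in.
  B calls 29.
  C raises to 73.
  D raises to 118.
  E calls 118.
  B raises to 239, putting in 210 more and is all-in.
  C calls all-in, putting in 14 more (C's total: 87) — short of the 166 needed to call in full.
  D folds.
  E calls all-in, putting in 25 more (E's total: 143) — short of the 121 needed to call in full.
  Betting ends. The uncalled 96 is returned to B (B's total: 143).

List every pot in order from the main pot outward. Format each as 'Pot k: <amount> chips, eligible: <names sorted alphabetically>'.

Pot 1: 145 chips, eligible: A, B, C, E
Pot 2: 232 chips, eligible: B, C, E
Pot 3: 143 chips, eligible: B, E

Derivation:
Contributions (after 96 returned to B): A=29, B=143, C=87, D=118, E=143
Folded: D
Pot levels (distinct totals of non-folded players): 29, 87, 143
Layer 1-29: 29 each from A, B, C, D, E = 29*5 = 145 chips; eligible A, B, C, E
Layer 30-87: 58 each from B, C, D, E = 58*4 = 232 chips; eligible B, C, E
Layer 88-143: B 56 + D 31 + E 56 = 143 chips; eligible B, E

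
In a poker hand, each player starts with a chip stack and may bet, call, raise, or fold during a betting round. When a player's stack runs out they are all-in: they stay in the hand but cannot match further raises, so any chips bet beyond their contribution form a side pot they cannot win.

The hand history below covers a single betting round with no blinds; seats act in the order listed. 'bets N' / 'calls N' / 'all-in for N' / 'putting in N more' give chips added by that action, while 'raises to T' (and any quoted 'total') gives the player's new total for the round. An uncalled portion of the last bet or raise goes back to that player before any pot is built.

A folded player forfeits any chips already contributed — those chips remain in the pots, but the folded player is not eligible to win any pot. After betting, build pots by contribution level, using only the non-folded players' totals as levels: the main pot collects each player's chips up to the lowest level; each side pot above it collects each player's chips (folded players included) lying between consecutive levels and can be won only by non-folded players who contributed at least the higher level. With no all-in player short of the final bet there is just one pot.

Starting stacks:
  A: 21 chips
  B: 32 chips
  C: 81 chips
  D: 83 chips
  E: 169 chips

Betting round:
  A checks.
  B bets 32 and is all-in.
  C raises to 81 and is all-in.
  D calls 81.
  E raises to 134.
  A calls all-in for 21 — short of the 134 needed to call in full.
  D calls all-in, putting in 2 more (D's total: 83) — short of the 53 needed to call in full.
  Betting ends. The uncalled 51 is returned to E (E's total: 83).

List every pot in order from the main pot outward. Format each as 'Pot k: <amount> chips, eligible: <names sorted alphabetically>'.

Contributions (after 51 returned to E): A=21, B=32, C=81, D=83, E=83
Pot levels (distinct totals of non-folded players): 21, 32, 81, 83
Layer 1-21: 21 each from A, B, C, D, E = 21*5 = 105 chips; eligible A, B, C, D, E
Layer 22-32: 11 each from B, C, D, E = 11*4 = 44 chips; eligible B, C, D, E
Layer 33-81: 49 each from C, D, E = 49*3 = 147 chips; eligible C, D, E
Layer 82-83: 2 each from D, E = 2*2 = 4 chips; eligible D, E

Pot 1: 105 chips, eligible: A, B, C, D, E
Pot 2: 44 chips, eligible: B, C, D, E
Pot 3: 147 chips, eligible: C, D, E
Pot 4: 4 chips, eligible: D, E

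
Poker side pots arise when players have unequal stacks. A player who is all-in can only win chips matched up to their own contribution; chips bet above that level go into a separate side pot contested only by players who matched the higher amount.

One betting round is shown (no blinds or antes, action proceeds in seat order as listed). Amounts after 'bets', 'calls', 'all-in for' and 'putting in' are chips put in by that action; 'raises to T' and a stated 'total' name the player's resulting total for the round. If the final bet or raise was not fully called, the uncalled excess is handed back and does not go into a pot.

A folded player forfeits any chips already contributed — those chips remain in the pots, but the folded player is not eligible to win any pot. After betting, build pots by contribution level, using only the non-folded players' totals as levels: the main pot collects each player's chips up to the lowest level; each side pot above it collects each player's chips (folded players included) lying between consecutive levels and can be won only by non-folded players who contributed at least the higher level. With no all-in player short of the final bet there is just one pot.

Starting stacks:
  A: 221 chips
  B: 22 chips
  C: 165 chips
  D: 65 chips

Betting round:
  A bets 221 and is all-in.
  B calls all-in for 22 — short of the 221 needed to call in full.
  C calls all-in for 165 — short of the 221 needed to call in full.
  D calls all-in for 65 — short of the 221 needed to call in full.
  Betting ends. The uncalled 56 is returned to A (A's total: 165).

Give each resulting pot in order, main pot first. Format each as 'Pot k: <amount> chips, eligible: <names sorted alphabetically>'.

Contributions (after 56 returned to A): A=165, B=22, C=165, D=65
Pot levels (distinct totals of non-folded players): 22, 65, 165
Layer 1-22: 22 each from A, B, C, D = 22*4 = 88 chips; eligible A, B, C, D
Layer 23-65: 43 each from A, C, D = 43*3 = 129 chips; eligible A, C, D
Layer 66-165: 100 each from A, C = 100*2 = 200 chips; eligible A, C

Pot 1: 88 chips, eligible: A, B, C, D
Pot 2: 129 chips, eligible: A, C, D
Pot 3: 200 chips, eligible: A, C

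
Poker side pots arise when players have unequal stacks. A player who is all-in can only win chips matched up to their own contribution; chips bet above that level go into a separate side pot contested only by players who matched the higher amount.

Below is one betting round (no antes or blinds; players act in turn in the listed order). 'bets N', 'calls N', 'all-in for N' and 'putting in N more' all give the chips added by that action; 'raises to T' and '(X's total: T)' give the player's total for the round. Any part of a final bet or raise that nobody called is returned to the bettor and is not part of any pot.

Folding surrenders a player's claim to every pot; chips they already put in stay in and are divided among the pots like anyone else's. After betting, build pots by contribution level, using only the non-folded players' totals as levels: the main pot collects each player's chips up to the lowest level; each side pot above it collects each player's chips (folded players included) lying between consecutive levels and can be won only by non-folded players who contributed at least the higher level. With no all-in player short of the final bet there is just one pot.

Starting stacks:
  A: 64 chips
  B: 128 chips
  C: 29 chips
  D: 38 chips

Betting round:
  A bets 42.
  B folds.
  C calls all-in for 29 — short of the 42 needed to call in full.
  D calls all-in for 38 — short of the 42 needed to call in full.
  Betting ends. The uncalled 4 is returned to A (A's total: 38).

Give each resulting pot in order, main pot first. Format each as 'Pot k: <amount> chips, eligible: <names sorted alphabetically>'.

Contributions (after 4 returned to A): A=38, C=29, D=38
Folded: B
Pot levels (distinct totals of non-folded players): 29, 38
Layer 1-29: 29 each from A, C, D = 29*3 = 87 chips; eligible A, C, D
Layer 30-38: 9 each from A, D = 9*2 = 18 chips; eligible A, D

Pot 1: 87 chips, eligible: A, C, D
Pot 2: 18 chips, eligible: A, D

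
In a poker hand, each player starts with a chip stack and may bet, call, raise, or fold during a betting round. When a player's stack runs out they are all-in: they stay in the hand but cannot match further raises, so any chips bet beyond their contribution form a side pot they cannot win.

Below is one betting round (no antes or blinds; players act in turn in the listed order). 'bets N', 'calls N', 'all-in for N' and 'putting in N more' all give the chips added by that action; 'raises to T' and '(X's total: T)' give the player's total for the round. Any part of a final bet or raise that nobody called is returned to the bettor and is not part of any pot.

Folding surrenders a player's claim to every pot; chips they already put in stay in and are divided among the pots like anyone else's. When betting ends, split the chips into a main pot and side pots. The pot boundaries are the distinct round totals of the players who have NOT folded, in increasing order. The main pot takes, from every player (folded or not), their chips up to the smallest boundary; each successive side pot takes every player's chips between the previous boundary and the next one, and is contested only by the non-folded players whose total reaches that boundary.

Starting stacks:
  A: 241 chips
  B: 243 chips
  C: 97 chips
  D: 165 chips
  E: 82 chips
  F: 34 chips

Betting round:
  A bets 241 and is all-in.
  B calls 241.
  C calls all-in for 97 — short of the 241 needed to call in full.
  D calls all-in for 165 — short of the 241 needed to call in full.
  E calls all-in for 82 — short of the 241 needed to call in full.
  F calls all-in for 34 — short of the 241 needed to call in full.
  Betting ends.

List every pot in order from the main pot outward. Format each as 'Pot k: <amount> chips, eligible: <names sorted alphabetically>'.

Pot 1: 204 chips, eligible: A, B, C, D, E, F
Pot 2: 240 chips, eligible: A, B, C, D, E
Pot 3: 60 chips, eligible: A, B, C, D
Pot 4: 204 chips, eligible: A, B, D
Pot 5: 152 chips, eligible: A, B

Derivation:
Contributions: A=241, B=241, C=97, D=165, E=82, F=34
Pot levels (distinct totals of non-folded players): 34, 82, 97, 165, 241
Layer 1-34: 34 each from A, B, C, D, E, F = 34*6 = 204 chips; eligible A, B, C, D, E, F
Layer 35-82: 48 each from A, B, C, D, E = 48*5 = 240 chips; eligible A, B, C, D, E
Layer 83-97: 15 each from A, B, C, D = 15*4 = 60 chips; eligible A, B, C, D
Layer 98-165: 68 each from A, B, D = 68*3 = 204 chips; eligible A, B, D
Layer 166-241: 76 each from A, B = 76*2 = 152 chips; eligible A, B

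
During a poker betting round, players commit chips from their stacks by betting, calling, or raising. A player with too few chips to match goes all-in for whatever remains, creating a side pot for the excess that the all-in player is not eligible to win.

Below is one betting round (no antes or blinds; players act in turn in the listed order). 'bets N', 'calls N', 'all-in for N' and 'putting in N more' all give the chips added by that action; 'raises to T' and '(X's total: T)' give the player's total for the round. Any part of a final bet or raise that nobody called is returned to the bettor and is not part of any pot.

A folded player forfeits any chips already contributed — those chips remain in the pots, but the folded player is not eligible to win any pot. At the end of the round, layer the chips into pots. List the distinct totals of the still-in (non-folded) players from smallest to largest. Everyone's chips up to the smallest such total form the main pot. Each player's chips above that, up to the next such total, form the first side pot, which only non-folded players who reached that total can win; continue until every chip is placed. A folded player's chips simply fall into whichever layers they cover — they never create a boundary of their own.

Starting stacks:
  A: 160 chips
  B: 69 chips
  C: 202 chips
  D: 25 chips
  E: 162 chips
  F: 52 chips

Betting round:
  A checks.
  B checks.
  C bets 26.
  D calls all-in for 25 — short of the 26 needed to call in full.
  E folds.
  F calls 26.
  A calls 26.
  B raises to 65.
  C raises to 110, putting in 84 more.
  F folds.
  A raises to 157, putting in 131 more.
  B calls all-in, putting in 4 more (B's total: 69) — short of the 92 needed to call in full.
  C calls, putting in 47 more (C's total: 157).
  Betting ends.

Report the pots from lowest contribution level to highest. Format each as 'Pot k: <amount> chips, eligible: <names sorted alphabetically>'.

Contributions: A=157, B=69, C=157, D=25, F=26
Folded: E, F
Pot levels (distinct totals of non-folded players): 25, 69, 157
Layer 1-25: 25 each from A, B, C, D, F = 25*5 = 125 chips; eligible A, B, C, D
Layer 26-69: A 44 + B 44 + C 44 + F 1 = 133 chips; eligible A, B, C
Layer 70-157: 88 each from A, C = 88*2 = 176 chips; eligible A, C

Pot 1: 125 chips, eligible: A, B, C, D
Pot 2: 133 chips, eligible: A, B, C
Pot 3: 176 chips, eligible: A, C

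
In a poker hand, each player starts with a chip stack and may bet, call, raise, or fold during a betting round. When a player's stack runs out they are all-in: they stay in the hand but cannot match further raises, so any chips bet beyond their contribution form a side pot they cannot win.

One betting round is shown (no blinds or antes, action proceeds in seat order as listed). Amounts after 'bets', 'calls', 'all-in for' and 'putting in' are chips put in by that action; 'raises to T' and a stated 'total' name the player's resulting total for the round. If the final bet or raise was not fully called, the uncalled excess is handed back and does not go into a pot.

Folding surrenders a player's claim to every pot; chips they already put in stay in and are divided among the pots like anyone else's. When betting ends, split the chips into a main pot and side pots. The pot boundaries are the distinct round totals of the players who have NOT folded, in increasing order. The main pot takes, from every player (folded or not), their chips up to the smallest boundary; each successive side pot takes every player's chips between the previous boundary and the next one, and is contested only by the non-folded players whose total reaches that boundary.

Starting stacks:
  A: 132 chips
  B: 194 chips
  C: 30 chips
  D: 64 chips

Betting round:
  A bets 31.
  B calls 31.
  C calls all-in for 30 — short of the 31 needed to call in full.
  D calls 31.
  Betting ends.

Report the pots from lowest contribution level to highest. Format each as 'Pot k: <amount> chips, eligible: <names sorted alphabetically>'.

Contributions: A=31, B=31, C=30, D=31
Pot levels (distinct totals of non-folded players): 30, 31
Layer 1-30: 30 each from A, B, C, D = 30*4 = 120 chips; eligible A, B, C, D
Layer 31-31: 1 each from A, B, D = 1*3 = 3 chips; eligible A, B, D

Pot 1: 120 chips, eligible: A, B, C, D
Pot 2: 3 chips, eligible: A, B, D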